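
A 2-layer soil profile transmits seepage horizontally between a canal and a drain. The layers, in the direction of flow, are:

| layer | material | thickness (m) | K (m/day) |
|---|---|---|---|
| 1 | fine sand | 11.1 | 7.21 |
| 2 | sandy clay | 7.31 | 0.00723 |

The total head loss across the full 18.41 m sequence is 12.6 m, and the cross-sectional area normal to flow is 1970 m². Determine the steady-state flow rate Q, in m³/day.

Flow is perpendicular to layering, so the layers act in series and the equivalent K is the thickness-weighted harmonic mean.
Total thickness L = 11.1 + 7.31 = 18.41 m.
Σ(b_i/K_i) = 11.1/7.21 + 7.31/0.00723 = 1013 d.
K_eq = L / Σ(b_i/K_i) = 18.41 / 1013 = 0.01818 m/day.
Q = K_eq · A · (Δh/L) = 0.01818 × 1970 × (12.6/18.41) = 24.51 m³/day.

24.5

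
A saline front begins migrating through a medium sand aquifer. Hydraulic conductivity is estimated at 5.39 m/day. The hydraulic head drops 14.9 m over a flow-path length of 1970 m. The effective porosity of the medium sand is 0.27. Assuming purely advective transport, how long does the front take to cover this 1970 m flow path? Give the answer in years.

35.7

Hydraulic gradient i = Δh / L = 14.9 / 1970 = 0.007563.
Darcy flux q = K · i = 5.390 × 0.007563 = 0.04077 m/day.
Seepage velocity v = q / n_e = 0.04077 / 0.27 = 0.1510 m/day.
Travel time t = L / v = 1970 / 0.1510 = 13047 days = 35.72 years.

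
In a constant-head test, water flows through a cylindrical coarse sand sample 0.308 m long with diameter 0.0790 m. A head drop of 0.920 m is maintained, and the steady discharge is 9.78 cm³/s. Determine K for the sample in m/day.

57.7

Cross-sectional area A = π·(d/2)² = π × (0.0790/2)² = 0.004902 m².
Convert discharge: 9.78 cm³/s = 9.780e-06 m³/s.
Darcy's law rearranged: K = Q·L / (A·Δh) = 9.780e-06 × 0.308 / (0.004902 × 0.920) = 0.0006680 m/s = 57.71 m/day.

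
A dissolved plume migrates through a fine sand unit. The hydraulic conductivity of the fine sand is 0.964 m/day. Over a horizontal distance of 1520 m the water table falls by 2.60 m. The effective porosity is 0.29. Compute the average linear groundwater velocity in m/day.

Hydraulic gradient i = Δh / L = 2.60 / 1520 = 0.001711.
Darcy flux q = K · i = 0.9640 × 0.001711 = 0.001649 m/day.
Seepage velocity v = q / n_e = 0.001649 / 0.29 = 0.005686 m/day.

0.00569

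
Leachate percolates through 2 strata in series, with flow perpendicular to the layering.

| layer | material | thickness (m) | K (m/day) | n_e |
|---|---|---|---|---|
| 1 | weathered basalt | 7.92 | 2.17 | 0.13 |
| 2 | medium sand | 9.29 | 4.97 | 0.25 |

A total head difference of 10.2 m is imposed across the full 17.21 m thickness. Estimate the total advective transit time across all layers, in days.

With flow normal to the layers, continuity requires the same specific discharge q through every layer.
Σ(b_i/K_i) = 7.92/2.17 + 9.29/4.97 = 5.519 d.
q = Δh / Σ(b_i/K_i) = 10.2 / 5.519 = 1.848 m/day.
In each layer the seepage velocity is v_i = q/n_i, so the layer transit time is t_i = b_i·n_i / q:
  layer 1 (weathered basalt): t_1 = 7.92 × 0.13 / 1.848 = 0.5571 d
  layer 2 (medium sand): t_2 = 9.29 × 0.25 / 1.848 = 1.257 d
Total t = Σ t_i = 1.814 days.

1.81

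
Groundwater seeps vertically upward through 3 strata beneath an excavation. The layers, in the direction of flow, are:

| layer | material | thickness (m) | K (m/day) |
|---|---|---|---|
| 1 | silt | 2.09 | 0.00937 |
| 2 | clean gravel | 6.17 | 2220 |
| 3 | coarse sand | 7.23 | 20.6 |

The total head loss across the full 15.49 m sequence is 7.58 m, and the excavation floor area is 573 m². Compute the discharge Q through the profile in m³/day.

Flow is perpendicular to layering, so the layers act in series and the equivalent K is the thickness-weighted harmonic mean.
Total thickness L = 2.09 + 6.17 + 7.23 = 15.49 m.
Σ(b_i/K_i) = 2.09/0.00937 + 6.17/2220 + 7.23/20.6 = 223.4 d.
K_eq = L / Σ(b_i/K_i) = 15.49 / 223.4 = 0.06934 m/day.
Q = K_eq · A · (Δh/L) = 0.06934 × 573 × (7.58/15.49) = 19.44 m³/day.

19.4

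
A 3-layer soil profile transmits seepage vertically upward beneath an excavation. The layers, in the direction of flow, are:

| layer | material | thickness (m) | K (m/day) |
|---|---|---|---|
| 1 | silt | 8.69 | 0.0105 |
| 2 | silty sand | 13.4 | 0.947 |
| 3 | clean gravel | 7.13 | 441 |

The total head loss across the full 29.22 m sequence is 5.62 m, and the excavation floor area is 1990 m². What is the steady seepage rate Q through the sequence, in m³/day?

13.3

Flow is perpendicular to layering, so the layers act in series and the equivalent K is the thickness-weighted harmonic mean.
Total thickness L = 8.69 + 13.4 + 7.13 = 29.22 m.
Σ(b_i/K_i) = 8.69/0.0105 + 13.4/0.947 + 7.13/441 = 841.8 d.
K_eq = L / Σ(b_i/K_i) = 29.22 / 841.8 = 0.03471 m/day.
Q = K_eq · A · (Δh/L) = 0.03471 × 1990 × (5.62/29.22) = 13.29 m³/day.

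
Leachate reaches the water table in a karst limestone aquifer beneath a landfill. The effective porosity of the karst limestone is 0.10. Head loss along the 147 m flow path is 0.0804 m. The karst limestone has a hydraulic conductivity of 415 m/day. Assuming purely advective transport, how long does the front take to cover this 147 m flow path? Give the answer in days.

64.8

Hydraulic gradient i = Δh / L = 0.0804 / 147 = 0.0005469.
Darcy flux q = K · i = 415.0 × 0.0005469 = 0.2270 m/day.
Seepage velocity v = q / n_e = 0.2270 / 0.10 = 2.270 m/day.
Travel time t = L / v = 147 / 2.270 = 64.76 days.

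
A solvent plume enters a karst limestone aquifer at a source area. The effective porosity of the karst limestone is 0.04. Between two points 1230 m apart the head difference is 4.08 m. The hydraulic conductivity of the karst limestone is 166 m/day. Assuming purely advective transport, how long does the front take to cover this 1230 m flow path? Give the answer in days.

89.4

Hydraulic gradient i = Δh / L = 4.08 / 1230 = 0.003317.
Darcy flux q = K · i = 166.0 × 0.003317 = 0.5506 m/day.
Seepage velocity v = q / n_e = 0.5506 / 0.04 = 13.77 m/day.
Travel time t = L / v = 1230 / 13.77 = 89.35 days.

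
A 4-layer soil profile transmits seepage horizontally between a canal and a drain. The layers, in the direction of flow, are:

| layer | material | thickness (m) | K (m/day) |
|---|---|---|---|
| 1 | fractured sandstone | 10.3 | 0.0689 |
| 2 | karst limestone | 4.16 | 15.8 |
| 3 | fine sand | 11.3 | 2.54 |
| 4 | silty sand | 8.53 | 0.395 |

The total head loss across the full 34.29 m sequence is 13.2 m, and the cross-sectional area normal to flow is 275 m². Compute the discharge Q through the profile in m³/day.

20.6

Flow is perpendicular to layering, so the layers act in series and the equivalent K is the thickness-weighted harmonic mean.
Total thickness L = 10.3 + 4.16 + 11.3 + 8.53 = 34.29 m.
Σ(b_i/K_i) = 10.3/0.0689 + 4.16/15.8 + 11.3/2.54 + 8.53/0.395 = 175.8 d.
K_eq = L / Σ(b_i/K_i) = 34.29 / 175.8 = 0.1951 m/day.
Q = K_eq · A · (Δh/L) = 0.1951 × 275 × (13.2/34.29) = 20.65 m³/day.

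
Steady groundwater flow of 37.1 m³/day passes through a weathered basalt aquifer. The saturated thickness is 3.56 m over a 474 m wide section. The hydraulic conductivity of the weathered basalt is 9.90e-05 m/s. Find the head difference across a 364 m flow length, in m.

Convert K: 9.90e-05 m/s × 86400 = 8.554 m/day.
Cross-sectional area A = 474 × 3.56 = 1687 m².
From Q = K·A·i, i = Q / (K·A) = 37.1 / (8.554 × 1687) = 0.002570.
Head loss Δh = i · L = 0.002570 × 364 = 0.9356 m.

0.936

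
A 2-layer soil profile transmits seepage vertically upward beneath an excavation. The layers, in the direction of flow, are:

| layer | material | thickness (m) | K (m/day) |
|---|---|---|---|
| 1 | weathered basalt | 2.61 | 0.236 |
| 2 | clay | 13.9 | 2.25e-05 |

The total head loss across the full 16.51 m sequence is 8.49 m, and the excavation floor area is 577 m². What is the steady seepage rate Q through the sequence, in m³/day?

0.00793

Flow is perpendicular to layering, so the layers act in series and the equivalent K is the thickness-weighted harmonic mean.
Total thickness L = 2.61 + 13.9 = 16.51 m.
Σ(b_i/K_i) = 2.61/0.236 + 13.9/2.25e-05 = 6.178e+05 d.
K_eq = L / Σ(b_i/K_i) = 16.51 / 6.178e+05 = 2.672e-05 m/day.
Q = K_eq · A · (Δh/L) = 2.672e-05 × 577 × (8.49/16.51) = 0.007929 m³/day.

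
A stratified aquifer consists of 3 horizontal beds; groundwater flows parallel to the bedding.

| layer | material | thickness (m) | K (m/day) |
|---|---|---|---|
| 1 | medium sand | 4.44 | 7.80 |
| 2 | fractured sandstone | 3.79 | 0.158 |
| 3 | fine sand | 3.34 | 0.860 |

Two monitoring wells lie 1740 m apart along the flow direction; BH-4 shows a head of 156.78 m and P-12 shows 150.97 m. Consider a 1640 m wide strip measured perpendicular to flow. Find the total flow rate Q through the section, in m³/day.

209

Flow is parallel to layering, so each bed carries its own Darcy discharge and the transmissivities add.
Σ(K_i·b_i) = 7.80×4.44 + 0.158×3.79 + 0.860×3.34 = 38.10 m²/day.
Hydraulic gradient i = (156.78 − 150.97) / 1740 = 5.81 / 1740 = 0.003339.
Q = Σ(K_i·b_i) · W · i = 38.10 × 1640 × 0.003339 = 208.7 m³/day.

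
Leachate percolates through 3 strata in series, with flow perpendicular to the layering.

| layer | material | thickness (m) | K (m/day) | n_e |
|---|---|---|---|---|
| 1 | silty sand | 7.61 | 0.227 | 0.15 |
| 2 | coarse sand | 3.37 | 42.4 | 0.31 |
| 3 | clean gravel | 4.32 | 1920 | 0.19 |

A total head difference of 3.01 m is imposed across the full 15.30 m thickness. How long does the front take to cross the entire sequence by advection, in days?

33.6

With flow normal to the layers, continuity requires the same specific discharge q through every layer.
Σ(b_i/K_i) = 7.61/0.227 + 3.37/42.4 + 4.32/1920 = 33.61 d.
q = Δh / Σ(b_i/K_i) = 3.01 / 33.61 = 0.08957 m/day.
In each layer the seepage velocity is v_i = q/n_i, so the layer transit time is t_i = b_i·n_i / q:
  layer 1 (silty sand): t_1 = 7.61 × 0.15 / 0.08957 = 12.74 d
  layer 2 (coarse sand): t_2 = 3.37 × 0.31 / 0.08957 = 11.66 d
  layer 3 (clean gravel): t_3 = 4.32 × 0.19 / 0.08957 = 9.164 d
Total t = Σ t_i = 33.57 days.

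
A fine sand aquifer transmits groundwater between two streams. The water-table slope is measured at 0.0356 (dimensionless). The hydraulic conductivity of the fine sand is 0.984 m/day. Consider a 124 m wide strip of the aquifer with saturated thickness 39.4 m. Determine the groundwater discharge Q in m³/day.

171

Cross-sectional area A = 124 × 39.4 = 4886 m².
Hydraulic gradient i = 0.0356.
Darcy's law: Q = K · A · i = 0.9840 × 4886 × 0.03560 = 171.1 m³/day.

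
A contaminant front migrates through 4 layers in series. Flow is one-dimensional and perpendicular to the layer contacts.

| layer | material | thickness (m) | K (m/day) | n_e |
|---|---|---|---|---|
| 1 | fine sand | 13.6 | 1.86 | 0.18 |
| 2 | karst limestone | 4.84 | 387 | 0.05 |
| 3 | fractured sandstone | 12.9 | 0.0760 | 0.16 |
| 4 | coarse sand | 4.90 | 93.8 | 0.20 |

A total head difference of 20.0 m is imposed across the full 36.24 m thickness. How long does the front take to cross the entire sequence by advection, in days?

With flow normal to the layers, continuity requires the same specific discharge q through every layer.
Σ(b_i/K_i) = 13.6/1.86 + 4.84/387 + 12.9/0.0760 + 4.90/93.8 = 177.1 d.
q = Δh / Σ(b_i/K_i) = 20.0 / 177.1 = 0.1129 m/day.
In each layer the seepage velocity is v_i = q/n_i, so the layer transit time is t_i = b_i·n_i / q:
  layer 1 (fine sand): t_1 = 13.6 × 0.18 / 0.1129 = 21.68 d
  layer 2 (karst limestone): t_2 = 4.84 × 0.05 / 0.1129 = 2.143 d
  layer 3 (fractured sandstone): t_3 = 12.9 × 0.16 / 0.1129 = 18.28 d
  layer 4 (coarse sand): t_4 = 4.90 × 0.20 / 0.1129 = 8.679 d
Total t = Σ t_i = 50.78 days.

50.8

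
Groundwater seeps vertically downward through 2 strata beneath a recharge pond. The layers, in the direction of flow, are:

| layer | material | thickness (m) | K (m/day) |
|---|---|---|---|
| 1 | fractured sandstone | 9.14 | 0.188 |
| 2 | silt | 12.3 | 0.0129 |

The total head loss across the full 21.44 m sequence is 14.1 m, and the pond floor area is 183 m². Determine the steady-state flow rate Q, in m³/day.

2.57

Flow is perpendicular to layering, so the layers act in series and the equivalent K is the thickness-weighted harmonic mean.
Total thickness L = 9.14 + 12.3 = 21.44 m.
Σ(b_i/K_i) = 9.14/0.188 + 12.3/0.0129 = 1002 d.
K_eq = L / Σ(b_i/K_i) = 21.44 / 1002 = 0.02139 m/day.
Q = K_eq · A · (Δh/L) = 0.02139 × 183 × (14.1/21.44) = 2.575 m³/day.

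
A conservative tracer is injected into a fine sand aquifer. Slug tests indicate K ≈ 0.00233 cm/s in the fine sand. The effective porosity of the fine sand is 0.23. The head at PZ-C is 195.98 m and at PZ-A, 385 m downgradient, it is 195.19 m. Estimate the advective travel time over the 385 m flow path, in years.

58.7

Convert K: 0.00233 cm/s × 864 = 2.013 m/day.
Hydraulic gradient i = (195.98 − 195.19) / 385 = 0.79 / 385 = 0.002052.
Darcy flux q = K · i = 2.013 × 0.002052 = 0.004131 m/day.
Seepage velocity v = q / n_e = 0.004131 / 0.23 = 0.01796 m/day.
Travel time t = L / v = 385 / 0.01796 = 21436 days = 58.69 years.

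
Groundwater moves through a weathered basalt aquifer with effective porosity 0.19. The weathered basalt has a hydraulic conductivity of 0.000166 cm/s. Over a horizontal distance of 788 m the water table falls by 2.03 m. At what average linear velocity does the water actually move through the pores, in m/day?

Convert K: 0.000166 cm/s × 864 = 0.1434 m/day.
Hydraulic gradient i = Δh / L = 2.03 / 788 = 0.002576.
Darcy flux q = K · i = 0.1434 × 0.002576 = 0.0003695 m/day.
Seepage velocity v = q / n_e = 0.0003695 / 0.19 = 0.001945 m/day.

0.00194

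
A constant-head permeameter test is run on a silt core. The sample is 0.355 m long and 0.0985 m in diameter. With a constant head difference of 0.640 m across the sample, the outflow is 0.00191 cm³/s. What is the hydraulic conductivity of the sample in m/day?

0.0120

Cross-sectional area A = π·(d/2)² = π × (0.0985/2)² = 0.007620 m².
Convert discharge: 0.00191 cm³/s = 1.910e-09 m³/s.
Darcy's law rearranged: K = Q·L / (A·Δh) = 1.910e-09 × 0.355 / (0.007620 × 0.640) = 1.390e-07 m/s = 0.01201 m/day.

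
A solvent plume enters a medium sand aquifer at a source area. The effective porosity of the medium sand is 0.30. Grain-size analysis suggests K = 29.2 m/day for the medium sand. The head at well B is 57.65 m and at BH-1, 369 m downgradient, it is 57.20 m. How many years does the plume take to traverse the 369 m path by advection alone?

Hydraulic gradient i = (57.65 − 57.20) / 369 = 0.45 / 369 = 0.001220.
Darcy flux q = K · i = 29.20 × 0.001220 = 0.03561 m/day.
Seepage velocity v = q / n_e = 0.03561 / 0.30 = 0.1187 m/day.
Travel time t = L / v = 369 / 0.1187 = 3109 days = 8.511 years.

8.51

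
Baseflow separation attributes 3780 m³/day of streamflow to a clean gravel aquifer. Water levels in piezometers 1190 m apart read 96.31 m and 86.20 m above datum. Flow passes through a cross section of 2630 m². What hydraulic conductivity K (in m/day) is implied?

Hydraulic gradient i = (96.31 − 86.20) / 1190 = 10.11 / 1190 = 0.008496.
From Q = K·A·i, K = Q / (A·i) = 3780 / (2630 × 0.008496) = 169.2 m/day.

169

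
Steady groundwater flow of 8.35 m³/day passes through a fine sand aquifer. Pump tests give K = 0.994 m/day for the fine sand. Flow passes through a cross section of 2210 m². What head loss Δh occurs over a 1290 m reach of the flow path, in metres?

4.90

From Q = K·A·i, i = Q / (K·A) = 8.35 / (0.9940 × 2210) = 0.003801.
Head loss Δh = i · L = 0.003801 × 1290 = 4.903 m.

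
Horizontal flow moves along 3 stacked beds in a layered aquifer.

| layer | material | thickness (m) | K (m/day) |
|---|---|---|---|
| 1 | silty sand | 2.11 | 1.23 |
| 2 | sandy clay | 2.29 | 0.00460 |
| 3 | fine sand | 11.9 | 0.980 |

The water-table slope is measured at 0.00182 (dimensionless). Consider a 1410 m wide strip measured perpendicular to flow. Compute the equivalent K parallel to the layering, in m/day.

0.875

Flow is parallel to layering, so each bed carries its own Darcy discharge and the transmissivities add.
Σ(K_i·b_i) = 1.23×2.11 + 0.00460×2.29 + 0.980×11.9 = 14.27 m²/day.
Total thickness b = 16.30 m, so K_eq = Σ(K_i·b_i)/b = 0.8753 m/day.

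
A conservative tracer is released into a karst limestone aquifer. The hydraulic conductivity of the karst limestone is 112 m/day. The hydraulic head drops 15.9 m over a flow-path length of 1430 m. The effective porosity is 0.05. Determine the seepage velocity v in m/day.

24.9

Hydraulic gradient i = Δh / L = 15.9 / 1430 = 0.01112.
Darcy flux q = K · i = 112.0 × 0.01112 = 1.245 m/day.
Seepage velocity v = q / n_e = 1.245 / 0.05 = 24.91 m/day.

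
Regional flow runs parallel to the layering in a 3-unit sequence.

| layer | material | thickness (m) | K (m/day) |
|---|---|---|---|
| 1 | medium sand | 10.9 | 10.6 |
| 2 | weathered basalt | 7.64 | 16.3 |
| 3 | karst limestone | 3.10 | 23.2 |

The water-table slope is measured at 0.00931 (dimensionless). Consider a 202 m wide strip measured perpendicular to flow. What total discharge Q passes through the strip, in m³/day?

Flow is parallel to layering, so each bed carries its own Darcy discharge and the transmissivities add.
Σ(K_i·b_i) = 10.6×10.9 + 16.3×7.64 + 23.2×3.10 = 312.0 m²/day.
Hydraulic gradient i = 0.00931.
Q = Σ(K_i·b_i) · W · i = 312.0 × 202 × 0.009310 = 586.7 m³/day.

587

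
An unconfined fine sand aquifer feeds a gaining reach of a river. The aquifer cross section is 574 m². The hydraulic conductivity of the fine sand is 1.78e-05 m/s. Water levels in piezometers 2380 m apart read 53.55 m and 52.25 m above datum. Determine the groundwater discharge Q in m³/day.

0.482

Convert K: 1.78e-05 m/s × 86400 = 1.538 m/day.
Hydraulic gradient i = (53.55 − 52.25) / 2380 = 1.3 / 2380 = 0.0005462.
Darcy's law: Q = K · A · i = 1.538 × 574.0 × 0.0005462 = 0.4822 m³/day.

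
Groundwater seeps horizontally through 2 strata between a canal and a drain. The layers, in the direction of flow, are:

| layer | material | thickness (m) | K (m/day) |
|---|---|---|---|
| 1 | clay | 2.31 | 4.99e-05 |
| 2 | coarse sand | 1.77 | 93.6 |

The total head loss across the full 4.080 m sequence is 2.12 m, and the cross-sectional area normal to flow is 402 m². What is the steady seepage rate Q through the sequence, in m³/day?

0.0184

Flow is perpendicular to layering, so the layers act in series and the equivalent K is the thickness-weighted harmonic mean.
Total thickness L = 2.31 + 1.77 = 4.080 m.
Σ(b_i/K_i) = 2.31/4.99e-05 + 1.77/93.6 = 46293 d.
K_eq = L / Σ(b_i/K_i) = 4.080 / 46293 = 8.814e-05 m/day.
Q = K_eq · A · (Δh/L) = 8.814e-05 × 402 × (2.12/4.080) = 0.01841 m³/day.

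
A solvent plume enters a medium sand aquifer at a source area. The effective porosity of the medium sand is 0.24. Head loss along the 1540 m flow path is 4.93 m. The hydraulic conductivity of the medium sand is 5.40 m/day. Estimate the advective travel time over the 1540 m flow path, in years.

Hydraulic gradient i = Δh / L = 4.93 / 1540 = 0.003201.
Darcy flux q = K · i = 5.400 × 0.003201 = 0.01729 m/day.
Seepage velocity v = q / n_e = 0.01729 / 0.24 = 0.07203 m/day.
Travel time t = L / v = 1540 / 0.07203 = 21380 days = 58.54 years.

58.5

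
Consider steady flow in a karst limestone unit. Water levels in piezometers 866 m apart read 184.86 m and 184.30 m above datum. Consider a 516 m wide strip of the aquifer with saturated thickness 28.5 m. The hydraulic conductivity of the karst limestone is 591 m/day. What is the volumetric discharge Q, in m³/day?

5620

Cross-sectional area A = 516 × 28.5 = 14706 m².
Hydraulic gradient i = (184.86 − 184.30) / 866 = 0.56 / 866 = 0.0006467.
Darcy's law: Q = K · A · i = 591.0 × 14706 × 0.0006467 = 5620 m³/day.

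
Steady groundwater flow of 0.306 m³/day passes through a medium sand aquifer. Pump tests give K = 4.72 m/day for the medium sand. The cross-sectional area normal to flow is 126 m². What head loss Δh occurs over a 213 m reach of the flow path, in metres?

From Q = K·A·i, i = Q / (K·A) = 0.306 / (4.720 × 126.0) = 0.0005145.
Head loss Δh = i · L = 0.0005145 × 213 = 0.1096 m.

0.110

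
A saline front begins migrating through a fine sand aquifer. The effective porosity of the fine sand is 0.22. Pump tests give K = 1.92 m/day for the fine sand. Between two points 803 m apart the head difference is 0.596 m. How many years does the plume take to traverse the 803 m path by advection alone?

Hydraulic gradient i = Δh / L = 0.596 / 803 = 0.0007422.
Darcy flux q = K · i = 1.920 × 0.0007422 = 0.001425 m/day.
Seepage velocity v = q / n_e = 0.001425 / 0.22 = 0.006478 m/day.
Travel time t = L / v = 803 / 0.006478 = 1.240e+05 days = 339.4 years.

339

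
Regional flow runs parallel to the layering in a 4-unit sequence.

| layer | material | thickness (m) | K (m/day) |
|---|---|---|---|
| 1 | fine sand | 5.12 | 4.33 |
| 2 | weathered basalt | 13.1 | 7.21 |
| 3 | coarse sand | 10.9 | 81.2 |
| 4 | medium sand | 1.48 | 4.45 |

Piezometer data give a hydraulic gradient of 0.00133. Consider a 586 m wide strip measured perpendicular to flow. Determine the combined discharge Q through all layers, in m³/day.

Flow is parallel to layering, so each bed carries its own Darcy discharge and the transmissivities add.
Σ(K_i·b_i) = 4.33×5.12 + 7.21×13.1 + 81.2×10.9 + 4.45×1.48 = 1008 m²/day.
Hydraulic gradient i = 0.00133.
Q = Σ(K_i·b_i) · W · i = 1008 × 586 × 0.001330 = 785.8 m³/day.

786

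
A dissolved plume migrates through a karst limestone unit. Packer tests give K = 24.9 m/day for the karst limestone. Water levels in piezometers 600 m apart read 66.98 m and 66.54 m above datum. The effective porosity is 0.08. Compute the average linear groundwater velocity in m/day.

0.228

Hydraulic gradient i = (66.98 − 66.54) / 600 = 0.44 / 600 = 0.0007333.
Darcy flux q = K · i = 24.90 × 0.0007333 = 0.01826 m/day.
Seepage velocity v = q / n_e = 0.01826 / 0.08 = 0.2282 m/day.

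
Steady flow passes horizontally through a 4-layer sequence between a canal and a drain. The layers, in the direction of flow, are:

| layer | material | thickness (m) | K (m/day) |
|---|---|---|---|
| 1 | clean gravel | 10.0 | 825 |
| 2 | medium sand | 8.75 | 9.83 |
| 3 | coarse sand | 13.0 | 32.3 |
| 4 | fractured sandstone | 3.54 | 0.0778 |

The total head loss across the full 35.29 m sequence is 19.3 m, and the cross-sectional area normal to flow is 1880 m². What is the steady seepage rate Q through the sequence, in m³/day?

775

Flow is perpendicular to layering, so the layers act in series and the equivalent K is the thickness-weighted harmonic mean.
Total thickness L = 10.0 + 8.75 + 13.0 + 3.54 = 35.29 m.
Σ(b_i/K_i) = 10.0/825 + 8.75/9.83 + 13.0/32.3 + 3.54/0.0778 = 46.81 d.
K_eq = L / Σ(b_i/K_i) = 35.29 / 46.81 = 0.7540 m/day.
Q = K_eq · A · (Δh/L) = 0.7540 × 1880 × (19.3/35.29) = 775.2 m³/day.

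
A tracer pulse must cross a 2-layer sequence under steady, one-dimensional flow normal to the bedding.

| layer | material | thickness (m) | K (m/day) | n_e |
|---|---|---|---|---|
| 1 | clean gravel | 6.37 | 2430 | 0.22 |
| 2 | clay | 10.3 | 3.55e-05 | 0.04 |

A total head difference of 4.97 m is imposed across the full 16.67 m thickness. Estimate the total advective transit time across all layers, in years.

With flow normal to the layers, continuity requires the same specific discharge q through every layer.
Σ(b_i/K_i) = 6.37/2430 + 10.3/3.55e-05 = 2.901e+05 d.
q = Δh / Σ(b_i/K_i) = 4.97 / 2.901e+05 = 1.713e-05 m/day.
In each layer the seepage velocity is v_i = q/n_i, so the layer transit time is t_i = b_i·n_i / q:
  layer 1 (clean gravel): t_1 = 6.37 × 0.22 / 1.713e-05 = 81812 d
  layer 2 (clay): t_2 = 10.3 × 0.04 / 1.713e-05 = 24052 d
Total t = Σ t_i = 1.059e+05 days = 289.8 years.

290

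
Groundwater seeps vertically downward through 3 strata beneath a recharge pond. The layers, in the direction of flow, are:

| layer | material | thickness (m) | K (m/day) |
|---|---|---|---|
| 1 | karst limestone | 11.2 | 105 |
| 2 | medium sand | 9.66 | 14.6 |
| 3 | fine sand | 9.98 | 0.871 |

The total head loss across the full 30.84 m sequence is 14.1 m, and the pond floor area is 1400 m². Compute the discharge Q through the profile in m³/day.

Flow is perpendicular to layering, so the layers act in series and the equivalent K is the thickness-weighted harmonic mean.
Total thickness L = 11.2 + 9.66 + 9.98 = 30.84 m.
Σ(b_i/K_i) = 11.2/105 + 9.66/14.6 + 9.98/0.871 = 12.23 d.
K_eq = L / Σ(b_i/K_i) = 30.84 / 12.23 = 2.522 m/day.
Q = K_eq · A · (Δh/L) = 2.522 × 1400 × (14.1/30.84) = 1615 m³/day.

1610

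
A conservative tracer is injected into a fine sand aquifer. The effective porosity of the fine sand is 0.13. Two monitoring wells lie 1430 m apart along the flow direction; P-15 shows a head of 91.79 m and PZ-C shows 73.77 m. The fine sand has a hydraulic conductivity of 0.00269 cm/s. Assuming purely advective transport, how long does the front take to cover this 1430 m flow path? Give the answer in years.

Convert K: 0.00269 cm/s × 864 = 2.324 m/day.
Hydraulic gradient i = (91.79 − 73.77) / 1430 = 18.02 / 1430 = 0.01260.
Darcy flux q = K · i = 2.324 × 0.01260 = 0.02929 m/day.
Seepage velocity v = q / n_e = 0.02929 / 0.13 = 0.2253 m/day.
Travel time t = L / v = 1430 / 0.2253 = 6347 days = 17.38 years.

17.4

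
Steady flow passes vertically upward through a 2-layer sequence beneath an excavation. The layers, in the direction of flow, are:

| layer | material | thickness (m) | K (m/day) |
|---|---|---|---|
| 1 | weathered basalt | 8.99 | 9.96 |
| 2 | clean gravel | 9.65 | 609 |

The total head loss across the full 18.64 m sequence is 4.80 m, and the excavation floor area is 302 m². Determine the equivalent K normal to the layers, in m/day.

20.3

Flow is perpendicular to layering, so the layers act in series and the equivalent K is the thickness-weighted harmonic mean.
Total thickness L = 8.99 + 9.65 = 18.64 m.
Σ(b_i/K_i) = 8.99/9.96 + 9.65/609 = 0.9185 d.
K_eq = L / Σ(b_i/K_i) = 18.64 / 0.9185 = 20.29 m/day.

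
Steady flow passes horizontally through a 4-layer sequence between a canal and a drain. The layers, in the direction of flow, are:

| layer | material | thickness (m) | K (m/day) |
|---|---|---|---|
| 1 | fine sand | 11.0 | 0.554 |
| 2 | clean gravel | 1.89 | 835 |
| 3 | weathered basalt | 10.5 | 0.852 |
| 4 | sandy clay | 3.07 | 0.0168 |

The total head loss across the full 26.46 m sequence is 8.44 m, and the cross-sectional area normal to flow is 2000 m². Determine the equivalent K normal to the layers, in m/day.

Flow is perpendicular to layering, so the layers act in series and the equivalent K is the thickness-weighted harmonic mean.
Total thickness L = 11.0 + 1.89 + 10.5 + 3.07 = 26.46 m.
Σ(b_i/K_i) = 11.0/0.554 + 1.89/835 + 10.5/0.852 + 3.07/0.0168 = 214.9 d.
K_eq = L / Σ(b_i/K_i) = 26.46 / 214.9 = 0.1231 m/day.

0.123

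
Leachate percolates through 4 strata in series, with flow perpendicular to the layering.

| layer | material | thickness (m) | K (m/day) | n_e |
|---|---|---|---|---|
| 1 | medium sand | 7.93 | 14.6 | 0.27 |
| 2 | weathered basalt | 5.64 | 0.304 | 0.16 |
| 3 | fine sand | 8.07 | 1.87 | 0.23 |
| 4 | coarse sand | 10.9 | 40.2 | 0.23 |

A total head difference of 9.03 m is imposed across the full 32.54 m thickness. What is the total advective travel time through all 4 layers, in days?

With flow normal to the layers, continuity requires the same specific discharge q through every layer.
Σ(b_i/K_i) = 7.93/14.6 + 5.64/0.304 + 8.07/1.87 + 10.9/40.2 = 23.68 d.
q = Δh / Σ(b_i/K_i) = 9.03 / 23.68 = 0.3813 m/day.
In each layer the seepage velocity is v_i = q/n_i, so the layer transit time is t_i = b_i·n_i / q:
  layer 1 (medium sand): t_1 = 7.93 × 0.27 / 0.3813 = 5.615 d
  layer 2 (weathered basalt): t_2 = 5.64 × 0.16 / 0.3813 = 2.367 d
  layer 3 (fine sand): t_3 = 8.07 × 0.23 / 0.3813 = 4.868 d
  layer 4 (coarse sand): t_4 = 10.9 × 0.23 / 0.3813 = 6.575 d
Total t = Σ t_i = 19.42 days.

19.4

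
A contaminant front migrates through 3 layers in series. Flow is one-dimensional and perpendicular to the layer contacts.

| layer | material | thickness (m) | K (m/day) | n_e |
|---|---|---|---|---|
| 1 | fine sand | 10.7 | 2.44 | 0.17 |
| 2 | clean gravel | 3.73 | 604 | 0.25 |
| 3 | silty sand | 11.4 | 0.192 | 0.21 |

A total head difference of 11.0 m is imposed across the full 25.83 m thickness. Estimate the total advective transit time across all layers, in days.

With flow normal to the layers, continuity requires the same specific discharge q through every layer.
Σ(b_i/K_i) = 10.7/2.44 + 3.73/604 + 11.4/0.192 = 63.77 d.
q = Δh / Σ(b_i/K_i) = 11.0 / 63.77 = 0.1725 m/day.
In each layer the seepage velocity is v_i = q/n_i, so the layer transit time is t_i = b_i·n_i / q:
  layer 1 (fine sand): t_1 = 10.7 × 0.17 / 0.1725 = 10.54 d
  layer 2 (clean gravel): t_2 = 3.73 × 0.25 / 0.1725 = 5.406 d
  layer 3 (silty sand): t_3 = 11.4 × 0.21 / 0.1725 = 13.88 d
Total t = Σ t_i = 29.83 days.

29.8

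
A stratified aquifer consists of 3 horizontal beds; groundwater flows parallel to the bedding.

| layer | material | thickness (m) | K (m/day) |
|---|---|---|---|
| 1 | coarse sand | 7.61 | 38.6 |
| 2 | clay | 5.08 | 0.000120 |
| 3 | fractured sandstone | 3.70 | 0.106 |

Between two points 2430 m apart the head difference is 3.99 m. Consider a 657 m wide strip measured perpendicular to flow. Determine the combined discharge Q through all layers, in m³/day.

Flow is parallel to layering, so each bed carries its own Darcy discharge and the transmissivities add.
Σ(K_i·b_i) = 38.6×7.61 + 0.000120×5.08 + 0.106×3.70 = 294.1 m²/day.
Hydraulic gradient i = Δh / L = 3.99 / 2430 = 0.001642.
Q = Σ(K_i·b_i) · W · i = 294.1 × 657 × 0.001642 = 317.3 m³/day.

317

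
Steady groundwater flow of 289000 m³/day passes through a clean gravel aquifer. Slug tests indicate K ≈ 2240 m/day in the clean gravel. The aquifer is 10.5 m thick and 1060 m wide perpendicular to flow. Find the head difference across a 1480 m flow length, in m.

17.2

Cross-sectional area A = 1060 × 10.5 = 11130 m².
From Q = K·A·i, i = Q / (K·A) = 289000 / (2240 × 11130) = 0.01159.
Head loss Δh = i · L = 0.01159 × 1480 = 17.16 m.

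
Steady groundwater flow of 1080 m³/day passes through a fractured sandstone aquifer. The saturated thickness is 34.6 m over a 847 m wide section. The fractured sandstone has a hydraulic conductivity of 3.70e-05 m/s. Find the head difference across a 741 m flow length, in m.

Convert K: 3.70e-05 m/s × 86400 = 3.197 m/day.
Cross-sectional area A = 847 × 34.6 = 29306 m².
From Q = K·A·i, i = Q / (K·A) = 1080 / (3.197 × 29306) = 0.01153.
Head loss Δh = i · L = 0.01153 × 741 = 8.542 m.

8.54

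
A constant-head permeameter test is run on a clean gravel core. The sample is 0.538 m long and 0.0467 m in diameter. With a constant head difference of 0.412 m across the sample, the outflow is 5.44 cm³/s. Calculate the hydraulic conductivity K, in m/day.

Cross-sectional area A = π·(d/2)² = π × (0.0467/2)² = 0.001713 m².
Convert discharge: 5.44 cm³/s = 5.440e-06 m³/s.
Darcy's law rearranged: K = Q·L / (A·Δh) = 5.440e-06 × 0.538 / (0.001713 × 0.412) = 0.004147 m/s = 358.3 m/day.

358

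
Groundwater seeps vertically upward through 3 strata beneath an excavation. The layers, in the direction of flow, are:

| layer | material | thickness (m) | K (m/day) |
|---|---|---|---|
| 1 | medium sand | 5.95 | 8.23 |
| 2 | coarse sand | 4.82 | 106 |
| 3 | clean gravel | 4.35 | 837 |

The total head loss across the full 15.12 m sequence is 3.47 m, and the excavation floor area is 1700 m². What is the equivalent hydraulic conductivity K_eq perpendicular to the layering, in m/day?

19.5

Flow is perpendicular to layering, so the layers act in series and the equivalent K is the thickness-weighted harmonic mean.
Total thickness L = 5.95 + 4.82 + 4.35 = 15.12 m.
Σ(b_i/K_i) = 5.95/8.23 + 4.82/106 + 4.35/837 = 0.7736 d.
K_eq = L / Σ(b_i/K_i) = 15.12 / 0.7736 = 19.54 m/day.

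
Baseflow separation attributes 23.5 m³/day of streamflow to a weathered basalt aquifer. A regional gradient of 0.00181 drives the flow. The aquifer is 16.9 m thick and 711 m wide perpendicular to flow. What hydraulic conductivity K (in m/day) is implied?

1.08

Cross-sectional area A = 711 × 16.9 = 12016 m².
Hydraulic gradient i = 0.00181.
From Q = K·A·i, K = Q / (A·i) = 23.5 / (12016 × 0.001810) = 1.081 m/day.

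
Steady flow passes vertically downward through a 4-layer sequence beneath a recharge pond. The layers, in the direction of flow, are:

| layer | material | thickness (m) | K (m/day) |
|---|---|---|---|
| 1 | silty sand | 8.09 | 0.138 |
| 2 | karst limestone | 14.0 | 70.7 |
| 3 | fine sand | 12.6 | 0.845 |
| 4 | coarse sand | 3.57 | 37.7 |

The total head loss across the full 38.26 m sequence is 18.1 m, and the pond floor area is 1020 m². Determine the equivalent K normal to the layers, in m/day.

Flow is perpendicular to layering, so the layers act in series and the equivalent K is the thickness-weighted harmonic mean.
Total thickness L = 8.09 + 14.0 + 12.6 + 3.57 = 38.26 m.
Σ(b_i/K_i) = 8.09/0.138 + 14.0/70.7 + 12.6/0.845 + 3.57/37.7 = 73.83 d.
K_eq = L / Σ(b_i/K_i) = 38.26 / 73.83 = 0.5182 m/day.

0.518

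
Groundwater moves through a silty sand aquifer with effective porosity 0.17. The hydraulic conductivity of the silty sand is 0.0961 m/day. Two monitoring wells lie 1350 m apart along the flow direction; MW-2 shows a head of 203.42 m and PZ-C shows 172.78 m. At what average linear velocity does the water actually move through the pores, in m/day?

Hydraulic gradient i = (203.42 − 172.78) / 1350 = 30.64 / 1350 = 0.02270.
Darcy flux q = K · i = 0.09610 × 0.02270 = 0.002181 m/day.
Seepage velocity v = q / n_e = 0.002181 / 0.17 = 0.01283 m/day.

0.0128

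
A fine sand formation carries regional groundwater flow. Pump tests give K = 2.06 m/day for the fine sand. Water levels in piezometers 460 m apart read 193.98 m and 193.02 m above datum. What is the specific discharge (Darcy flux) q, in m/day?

Hydraulic gradient i = (193.98 − 193.02) / 460 = 0.96 / 460 = 0.002087.
Specific discharge q = K · i = 2.060 × 0.002087 = 0.004299 m/day.

0.00430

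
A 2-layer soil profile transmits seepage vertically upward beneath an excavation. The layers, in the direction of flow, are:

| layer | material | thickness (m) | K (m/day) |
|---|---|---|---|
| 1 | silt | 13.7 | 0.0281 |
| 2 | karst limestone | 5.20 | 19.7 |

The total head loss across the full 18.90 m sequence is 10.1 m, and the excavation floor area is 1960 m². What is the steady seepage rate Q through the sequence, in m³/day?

Flow is perpendicular to layering, so the layers act in series and the equivalent K is the thickness-weighted harmonic mean.
Total thickness L = 13.7 + 5.20 = 18.90 m.
Σ(b_i/K_i) = 13.7/0.0281 + 5.20/19.7 = 487.8 d.
K_eq = L / Σ(b_i/K_i) = 18.90 / 487.8 = 0.03874 m/day.
Q = K_eq · A · (Δh/L) = 0.03874 × 1960 × (10.1/18.90) = 40.58 m³/day.

40.6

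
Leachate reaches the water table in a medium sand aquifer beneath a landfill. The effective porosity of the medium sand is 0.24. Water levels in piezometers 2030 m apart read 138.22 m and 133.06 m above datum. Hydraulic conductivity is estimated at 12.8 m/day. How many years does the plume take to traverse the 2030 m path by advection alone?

41.0

Hydraulic gradient i = (138.22 − 133.06) / 2030 = 5.16 / 2030 = 0.002542.
Darcy flux q = K · i = 12.80 × 0.002542 = 0.03254 m/day.
Seepage velocity v = q / n_e = 0.03254 / 0.24 = 0.1356 m/day.
Travel time t = L / v = 2030 / 0.1356 = 14974 days = 41.00 years.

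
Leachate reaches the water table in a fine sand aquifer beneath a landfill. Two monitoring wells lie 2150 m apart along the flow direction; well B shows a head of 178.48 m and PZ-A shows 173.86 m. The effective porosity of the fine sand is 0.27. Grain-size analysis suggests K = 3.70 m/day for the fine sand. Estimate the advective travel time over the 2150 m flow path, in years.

200

Hydraulic gradient i = (178.48 − 173.86) / 2150 = 4.62 / 2150 = 0.002149.
Darcy flux q = K · i = 3.700 × 0.002149 = 0.007951 m/day.
Seepage velocity v = q / n_e = 0.007951 / 0.27 = 0.02945 m/day.
Travel time t = L / v = 2150 / 0.02945 = 73012 days = 199.9 years.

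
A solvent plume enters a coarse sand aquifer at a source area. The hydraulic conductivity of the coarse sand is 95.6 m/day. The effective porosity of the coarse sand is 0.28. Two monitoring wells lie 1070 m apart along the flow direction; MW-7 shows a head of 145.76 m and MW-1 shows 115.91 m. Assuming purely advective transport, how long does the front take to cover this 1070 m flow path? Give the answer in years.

Hydraulic gradient i = (145.76 − 115.91) / 1070 = 29.85 / 1070 = 0.02790.
Darcy flux q = K · i = 95.60 × 0.02790 = 2.667 m/day.
Seepage velocity v = q / n_e = 2.667 / 0.28 = 9.525 m/day.
Travel time t = L / v = 1070 / 9.525 = 112.3 days = 0.3076 years.

0.308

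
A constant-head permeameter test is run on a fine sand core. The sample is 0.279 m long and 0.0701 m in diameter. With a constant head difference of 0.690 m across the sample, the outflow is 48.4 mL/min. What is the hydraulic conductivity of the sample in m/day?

7.30

Cross-sectional area A = π·(d/2)² = π × (0.0701/2)² = 0.003859 m².
Convert discharge: 48.4 mL/min = 8.067e-07 m³/s.
Darcy's law rearranged: K = Q·L / (A·Δh) = 8.067e-07 × 0.279 / (0.003859 × 0.690) = 8.451e-05 m/s = 7.302 m/day.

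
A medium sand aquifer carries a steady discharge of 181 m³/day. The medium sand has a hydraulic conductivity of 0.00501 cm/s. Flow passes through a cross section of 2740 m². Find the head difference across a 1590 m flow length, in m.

24.3

Convert K: 0.00501 cm/s × 864 = 4.329 m/day.
From Q = K·A·i, i = Q / (K·A) = 181 / (4.329 × 2740) = 0.01526.
Head loss Δh = i · L = 0.01526 × 1590 = 24.26 m.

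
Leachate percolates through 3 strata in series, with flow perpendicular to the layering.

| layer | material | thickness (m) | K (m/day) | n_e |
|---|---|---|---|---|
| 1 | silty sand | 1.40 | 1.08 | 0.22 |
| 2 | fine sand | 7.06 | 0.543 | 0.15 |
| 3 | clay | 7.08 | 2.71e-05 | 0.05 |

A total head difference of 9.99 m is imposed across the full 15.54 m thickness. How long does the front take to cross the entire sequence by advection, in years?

With flow normal to the layers, continuity requires the same specific discharge q through every layer.
Σ(b_i/K_i) = 1.40/1.08 + 7.06/0.543 + 7.08/2.71e-05 = 2.613e+05 d.
q = Δh / Σ(b_i/K_i) = 9.99 / 2.613e+05 = 3.824e-05 m/day.
In each layer the seepage velocity is v_i = q/n_i, so the layer transit time is t_i = b_i·n_i / q:
  layer 1 (silty sand): t_1 = 1.40 × 0.22 / 3.824e-05 = 8055 d
  layer 2 (fine sand): t_2 = 7.06 × 0.15 / 3.824e-05 = 27696 d
  layer 3 (clay): t_3 = 7.08 × 0.05 / 3.824e-05 = 9258 d
Total t = Σ t_i = 45009 days = 123.2 years.

123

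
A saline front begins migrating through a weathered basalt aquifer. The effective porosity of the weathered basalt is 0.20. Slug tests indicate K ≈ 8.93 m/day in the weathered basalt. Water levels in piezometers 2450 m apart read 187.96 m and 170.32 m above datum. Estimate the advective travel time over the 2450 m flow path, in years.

20.9

Hydraulic gradient i = (187.96 − 170.32) / 2450 = 17.64 / 2450 = 0.007200.
Darcy flux q = K · i = 8.930 × 0.007200 = 0.06430 m/day.
Seepage velocity v = q / n_e = 0.06430 / 0.20 = 0.3215 m/day.
Travel time t = L / v = 2450 / 0.3215 = 7621 days = 20.87 years.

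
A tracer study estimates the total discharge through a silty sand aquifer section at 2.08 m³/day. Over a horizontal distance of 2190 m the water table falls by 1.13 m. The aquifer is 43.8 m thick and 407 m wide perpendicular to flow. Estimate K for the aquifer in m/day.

0.226

Cross-sectional area A = 407 × 43.8 = 17827 m².
Hydraulic gradient i = Δh / L = 1.13 / 2190 = 0.0005160.
From Q = K·A·i, K = Q / (A·i) = 2.08 / (17827 × 0.0005160) = 0.2261 m/day.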